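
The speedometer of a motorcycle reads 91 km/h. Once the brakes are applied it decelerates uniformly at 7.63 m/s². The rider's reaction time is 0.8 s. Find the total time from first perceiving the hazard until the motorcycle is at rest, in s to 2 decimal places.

Total time ≈ 4.11 s

91 km/h ÷ 3.6 = 25.2778 m/s.
Braking time = v/a = 25.2778 / 7.630 = 3.313 s.
Total = 0.8 + 3.313 = 4.113 s.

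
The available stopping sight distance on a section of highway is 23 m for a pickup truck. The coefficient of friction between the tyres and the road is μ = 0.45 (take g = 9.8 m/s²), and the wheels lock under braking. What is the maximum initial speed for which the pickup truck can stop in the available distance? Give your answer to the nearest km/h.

a = μg = 0.45 × 9.8 = 4.410 m/s².
v²/(2a) = d ⇒ v = √(2 × 4.410 × 23) = √202.86 = 14.2429 m/s.
14.2429 m/s × 3.6 = 51.274 km/h.

Maximum speed ≈ 51 km/h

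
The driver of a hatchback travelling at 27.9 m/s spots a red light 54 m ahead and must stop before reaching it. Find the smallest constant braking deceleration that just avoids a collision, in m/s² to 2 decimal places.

Required deceleration ≈ 7.21 m/s²

v² = 2a·d ⇒ a = v²/(2d) = 27.9000² / (2 × 54.000) = 778.410 / 108.000 = 7.2075 m/s².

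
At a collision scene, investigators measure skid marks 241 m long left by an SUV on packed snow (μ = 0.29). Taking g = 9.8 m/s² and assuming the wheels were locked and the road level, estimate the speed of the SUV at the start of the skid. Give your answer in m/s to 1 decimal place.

Initial speed ≈ 37.0 m/s

Deceleration a = μg = 0.29 × 9.8 = 2.842 m/s².
v = √(2a·d) = √(2 × 2.842 × 241) = √1369.844 = 37.0114 m/s.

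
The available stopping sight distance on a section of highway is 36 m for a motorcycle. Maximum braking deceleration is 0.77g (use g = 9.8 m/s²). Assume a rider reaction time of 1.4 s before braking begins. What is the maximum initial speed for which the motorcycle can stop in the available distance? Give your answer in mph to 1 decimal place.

Maximum speed ≈ 33.6 mph

a = 0.77 × 9.8 = 7.546 m/s².
Stopping distance: v·t_r + v²/(2a) = 36 with t_r = 1.4 s and a = 7.546 m/s².
So v² + 21.129 v − 543.31 = 0.
Positive root: v = −a·t_r + √((a·t_r)² + 2a·d) = −10.564 + √(111.598 + 543.31) = 15.0272 m/s.
15.0272 m/s ÷ 0.44704 = 33.615 mph.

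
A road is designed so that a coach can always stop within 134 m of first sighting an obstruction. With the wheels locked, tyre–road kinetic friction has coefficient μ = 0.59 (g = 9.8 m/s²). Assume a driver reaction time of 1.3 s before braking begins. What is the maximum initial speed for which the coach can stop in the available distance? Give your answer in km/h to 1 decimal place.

Maximum speed ≈ 117.2 km/h

a = μg = 0.59 × 9.8 = 5.782 m/s².
Stopping distance: v·t_r + v²/(2a) = 134 with t_r = 1.3 s and a = 5.782 m/s².
So v² + 15.033 v − 1549.58 = 0.
Positive root: v = −a·t_r + √((a·t_r)² + 2a·d) = −7.517 + √(56.505 + 1549.58) = 32.5590 m/s.
32.5590 m/s × 3.6 = 117.212 km/h.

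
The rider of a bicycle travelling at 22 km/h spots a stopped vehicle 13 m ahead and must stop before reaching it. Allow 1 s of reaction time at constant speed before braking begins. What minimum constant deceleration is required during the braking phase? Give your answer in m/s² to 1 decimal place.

22 km/h ÷ 3.6 = 6.1111 m/s.
Distance covered during reaction = 6.1111 × 1 = 6.111 m.
Distance available for braking: 13 − 6.111 = 6.889 m.
v² = 2a·d ⇒ a = v²/(2d) = 6.1111² / (2 × 6.889) = 37.346 / 13.778 = 2.7106 m/s².

Required deceleration ≈ 2.7 m/s²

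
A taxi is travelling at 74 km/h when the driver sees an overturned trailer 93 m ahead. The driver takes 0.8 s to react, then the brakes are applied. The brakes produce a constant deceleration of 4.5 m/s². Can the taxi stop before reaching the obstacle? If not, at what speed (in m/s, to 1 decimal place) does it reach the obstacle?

74 km/h ÷ 3.6 = 20.5556 m/s.
Reaction distance = 20.5556 × 0.8 = 16.444 m.
Braking distance = v²/(2a) = 422.533 / 9.000 = 46.948 m.
Total stopping distance = 16.444 + 46.948 = 63.392 m, vs 93 m available — it stops with 93 − 63.392 = 29.608 m to spare.

Yes — it stops about 29.6 m short of the obstacle, so it never reaches it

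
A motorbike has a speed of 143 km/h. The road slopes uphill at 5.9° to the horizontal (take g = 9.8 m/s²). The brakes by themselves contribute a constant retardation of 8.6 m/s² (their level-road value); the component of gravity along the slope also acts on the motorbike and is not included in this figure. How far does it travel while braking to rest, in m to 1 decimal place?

Braking distance ≈ 82.1 m

143 km/h ÷ 3.6 = 39.7222 m/s.
Gravity along the uphill slope adds to the braking deceleration: a_eff = 8.600 + 9.8·sin 5.9° = 8.600 + 1.007 = 9.607 m/s².
Braking distance = v²/(2a) = 39.7222² / (2 × 9.607) = 1577.853 / 19.214 = 82.120 m.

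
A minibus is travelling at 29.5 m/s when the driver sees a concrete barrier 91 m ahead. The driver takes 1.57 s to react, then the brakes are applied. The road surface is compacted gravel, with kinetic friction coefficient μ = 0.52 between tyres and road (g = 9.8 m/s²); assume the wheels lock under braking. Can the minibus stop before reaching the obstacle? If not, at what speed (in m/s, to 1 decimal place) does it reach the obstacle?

No — it strikes the obstacle at 20.4 m/s

a = μg = 0.52 × 9.8 = 5.096 m/s².
Reaction distance = 29.5000 × 1.57 = 46.315 m.
Braking distance needed to stop: v²/(2a) = 870.250 / 10.192 = 85.386 m, so total needed = 46.315 + 85.386 = 131.701 m > 91 m — it cannot stop.
Distance remaining when braking begins: 91 − 46.315 = 44.685 m.
v² = v₀² − 2a·d = 870.250 − 2 × 5.096 × 44.685 = 414.820 m²/s².
v = √414.820 = 20.367 m/s.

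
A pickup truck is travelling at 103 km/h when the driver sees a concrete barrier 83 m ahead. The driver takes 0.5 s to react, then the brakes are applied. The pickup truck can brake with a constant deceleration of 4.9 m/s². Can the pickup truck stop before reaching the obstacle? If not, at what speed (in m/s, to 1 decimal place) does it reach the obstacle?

No — it strikes the obstacle at 12.1 m/s

103 km/h ÷ 3.6 = 28.6111 m/s.
Reaction distance = 28.6111 × 0.5 = 14.306 m.
Braking distance needed to stop: v²/(2a) = 818.595 / 9.800 = 83.530 m, so total needed = 14.306 + 83.530 = 97.836 m > 83 m — it cannot stop.
Distance remaining when braking begins: 83 − 14.306 = 68.694 m.
v² = v₀² − 2a·d = 818.595 − 2 × 4.900 × 68.694 = 145.394 m²/s².
v = √145.394 = 12.058 m/s.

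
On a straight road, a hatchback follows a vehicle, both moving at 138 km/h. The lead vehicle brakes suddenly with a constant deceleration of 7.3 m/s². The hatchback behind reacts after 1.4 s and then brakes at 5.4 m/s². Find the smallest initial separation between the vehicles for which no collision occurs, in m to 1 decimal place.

Minimum gap ≈ 89.1 m

138 km/h ÷ 3.6 = 38.3333 m/s.
Leader travels v²/(2a_L) = 1469.442 / 14.600 = 100.647 m before stopping.
Follower covers v·t_r = 38.3333 × 1.4 = 53.667 m while reacting, then v²/(2a_F) = 1469.442 / 10.800 = 136.059 m while braking, for a total of 53.667 + 136.059 = 189.726 m.
Since a_F ≤ a_L and the follower starts braking later, the follower is never slower than the leader, so the closest approach is when both have stopped.
Minimum gap = 189.726 − 100.647 = 89.079 m.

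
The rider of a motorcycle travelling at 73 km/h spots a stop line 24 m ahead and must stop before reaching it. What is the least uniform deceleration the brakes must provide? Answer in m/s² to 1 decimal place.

Required deceleration ≈ 8.6 m/s²

73 km/h ÷ 3.6 = 20.2778 m/s.
v² = 2a·d ⇒ a = v²/(2d) = 20.2778² / (2 × 24.000) = 411.189 / 48.000 = 8.5664 m/s².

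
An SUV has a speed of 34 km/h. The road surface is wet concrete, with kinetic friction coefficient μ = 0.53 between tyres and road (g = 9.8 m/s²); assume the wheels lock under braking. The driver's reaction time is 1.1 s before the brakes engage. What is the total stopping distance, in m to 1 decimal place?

34 km/h ÷ 3.6 = 9.4444 m/s.
a = μg = 0.53 × 9.8 = 5.194 m/s².
Reaction distance = v·t_r = 9.4444 × 1.1 = 10.389 m.
Braking distance = v²/(2a) = 9.4444² / (2 × 5.194) = 89.197 / 10.388 = 8.587 m.
Total = 10.389 + 8.587 = 18.976 m.

Total stopping distance ≈ 19.0 m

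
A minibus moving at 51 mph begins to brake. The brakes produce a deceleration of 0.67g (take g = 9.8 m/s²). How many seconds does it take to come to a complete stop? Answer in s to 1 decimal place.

51 mph × 0.44704 = 22.7990 m/s.
a = 0.67 × 9.8 = 6.566 m/s².
Braking time = v/a = 22.7990 / 6.566 = 3.472 s.

Braking time ≈ 3.5 s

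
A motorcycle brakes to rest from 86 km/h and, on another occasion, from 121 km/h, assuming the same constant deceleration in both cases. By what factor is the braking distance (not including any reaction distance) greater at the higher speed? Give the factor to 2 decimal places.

Braking distance d = v²/(2a), so with a fixed, d ∝ v².
Factor = (121/86)² = 1.4070² = 1.9796.

Factor ≈ 1.98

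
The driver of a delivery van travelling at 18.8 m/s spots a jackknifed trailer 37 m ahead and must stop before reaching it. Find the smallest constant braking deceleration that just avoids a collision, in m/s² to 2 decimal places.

v² = 2a·d ⇒ a = v²/(2d) = 18.8000² / (2 × 37.000) = 353.440 / 74.000 = 4.7762 m/s².

Required deceleration ≈ 4.78 m/s²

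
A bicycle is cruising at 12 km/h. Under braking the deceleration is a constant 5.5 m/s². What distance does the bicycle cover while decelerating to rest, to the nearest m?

Braking distance ≈ 1 m

12 km/h ÷ 3.6 = 3.3333 m/s.
Braking distance = v²/(2a) = 3.3333² / (2 × 5.500) = 11.111 / 11.000 = 1.010 m.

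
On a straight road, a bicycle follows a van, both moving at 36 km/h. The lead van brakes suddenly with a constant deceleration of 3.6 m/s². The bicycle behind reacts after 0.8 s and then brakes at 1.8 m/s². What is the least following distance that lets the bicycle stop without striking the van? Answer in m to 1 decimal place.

Minimum gap ≈ 21.9 m

36 km/h ÷ 3.6 = 10.0000 m/s.
Leader travels v²/(2a_L) = 100.000 / 7.200 = 13.889 m before stopping.
Follower covers v·t_r = 10.0000 × 0.8 = 8.000 m while reacting, then v²/(2a_F) = 100.000 / 3.600 = 27.778 m while braking, for a total of 8.000 + 27.778 = 35.778 m.
Since a_F ≤ a_L and the follower starts braking later, the follower is never slower than the leader, so the closest approach is when both have stopped.
Minimum gap = 35.778 − 13.889 = 21.889 m.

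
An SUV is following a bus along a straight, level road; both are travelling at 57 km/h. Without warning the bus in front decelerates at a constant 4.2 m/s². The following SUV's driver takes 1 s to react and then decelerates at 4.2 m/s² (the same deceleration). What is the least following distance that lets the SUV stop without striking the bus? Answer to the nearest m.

Minimum gap ≈ 16 m

57 km/h ÷ 3.6 = 15.8333 m/s.
Leader travels v²/(2a_L) = 250.693 / 8.400 = 29.844 m before stopping.
Follower covers v·t_r = 15.8333 × 1 = 15.833 m while reacting, then v²/(2a_F) = 250.693 / 8.400 = 29.844 m while braking, for a total of 15.833 + 29.844 = 45.677 m.
Since a_F ≤ a_L and the follower starts braking later, the follower is never slower than the leader, so the closest approach is when both have stopped.
Minimum gap = 45.677 − 29.844 = 15.833 m.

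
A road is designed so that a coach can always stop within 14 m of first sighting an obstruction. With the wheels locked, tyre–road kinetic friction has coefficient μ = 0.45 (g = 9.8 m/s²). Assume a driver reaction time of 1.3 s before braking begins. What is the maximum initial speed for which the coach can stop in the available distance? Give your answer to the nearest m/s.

Maximum speed ≈ 7 m/s

a = μg = 0.45 × 9.8 = 4.410 m/s².
Stopping distance: v·t_r + v²/(2a) = 14 with t_r = 1.3 s and a = 4.410 m/s².
So v² + 11.466 v − 123.48 = 0.
Positive root: v = −a·t_r + √((a·t_r)² + 2a·d) = −5.733 + √(32.867 + 123.48) = 6.7709 m/s.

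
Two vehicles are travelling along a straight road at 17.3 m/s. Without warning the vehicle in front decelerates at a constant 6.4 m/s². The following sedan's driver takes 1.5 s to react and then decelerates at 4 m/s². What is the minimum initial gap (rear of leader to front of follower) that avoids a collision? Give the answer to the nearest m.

Minimum gap ≈ 40 m

Leader travels v²/(2a_L) = 299.290 / 12.800 = 23.382 m before stopping.
Follower covers v·t_r = 17.3000 × 1.5 = 25.950 m while reacting, then v²/(2a_F) = 299.290 / 8.000 = 37.411 m while braking, for a total of 25.950 + 37.411 = 63.361 m.
Since a_F ≤ a_L and the follower starts braking later, the follower is never slower than the leader, so the closest approach is when both have stopped.
Minimum gap = 63.361 − 23.382 = 39.979 m.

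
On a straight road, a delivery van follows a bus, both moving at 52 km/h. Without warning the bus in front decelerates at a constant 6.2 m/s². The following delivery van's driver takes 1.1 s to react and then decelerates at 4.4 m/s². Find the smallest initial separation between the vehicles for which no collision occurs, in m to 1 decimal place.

52 km/h ÷ 3.6 = 14.4444 m/s.
Leader travels v²/(2a_L) = 208.641 / 12.400 = 16.826 m before stopping.
Follower covers v·t_r = 14.4444 × 1.1 = 15.889 m while reacting, then v²/(2a_F) = 208.641 / 8.800 = 23.709 m while braking, for a total of 15.889 + 23.709 = 39.598 m.
Since a_F ≤ a_L and the follower starts braking later, the follower is never slower than the leader, so the closest approach is when both have stopped.
Minimum gap = 39.598 − 16.826 = 22.772 m.

Minimum gap ≈ 22.8 m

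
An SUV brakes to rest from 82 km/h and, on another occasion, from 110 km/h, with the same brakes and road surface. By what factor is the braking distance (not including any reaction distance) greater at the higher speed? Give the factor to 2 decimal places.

Factor ≈ 1.80

Braking distance d = v²/(2a), so with a fixed, d ∝ v².
Factor = (110/82)² = 1.3415² = 1.7996.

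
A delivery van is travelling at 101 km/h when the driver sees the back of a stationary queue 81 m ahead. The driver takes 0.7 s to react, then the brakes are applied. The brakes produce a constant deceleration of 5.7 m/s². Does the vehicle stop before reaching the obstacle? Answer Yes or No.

No

101 km/h ÷ 3.6 = 28.0556 m/s.
Reaction distance = 28.0556 × 0.7 = 19.639 m.
Braking distance = v²/(2a) = 787.117 / 11.400 = 69.045 m.
Total stopping distance = 19.639 + 69.045 = 88.684 m, vs 81 m available — it cannot stop in time and overshoots by 88.684 − 81 = 7.684 m.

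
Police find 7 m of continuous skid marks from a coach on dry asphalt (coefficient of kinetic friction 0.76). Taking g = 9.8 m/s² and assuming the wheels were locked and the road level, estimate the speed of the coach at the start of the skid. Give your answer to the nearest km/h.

Initial speed ≈ 37 km/h

Deceleration a = μg = 0.76 × 9.8 = 7.448 m/s².
v = √(2a·d) = √(2 × 7.448 × 7) = √104.272 = 10.2114 m/s.
= 10.2114 × 3.6 = 36.761 km/h.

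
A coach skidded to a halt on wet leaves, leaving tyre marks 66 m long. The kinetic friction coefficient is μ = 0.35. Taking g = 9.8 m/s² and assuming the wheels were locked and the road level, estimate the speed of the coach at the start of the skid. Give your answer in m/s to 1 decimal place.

Initial speed ≈ 21.3 m/s

Deceleration a = μg = 0.35 × 9.8 = 3.430 m/s².
v = √(2a·d) = √(2 × 3.430 × 66) = √452.760 = 21.2782 m/s.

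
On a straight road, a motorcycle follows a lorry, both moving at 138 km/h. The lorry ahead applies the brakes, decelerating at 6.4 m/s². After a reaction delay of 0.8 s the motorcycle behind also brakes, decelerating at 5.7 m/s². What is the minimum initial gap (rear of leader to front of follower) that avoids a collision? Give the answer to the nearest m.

138 km/h ÷ 3.6 = 38.3333 m/s.
Leader travels v²/(2a_L) = 1469.442 / 12.800 = 114.800 m before stopping.
Follower covers v·t_r = 38.3333 × 0.8 = 30.667 m while reacting, then v²/(2a_F) = 1469.442 / 11.400 = 128.898 m while braking, for a total of 30.667 + 128.898 = 159.565 m.
Since a_F ≤ a_L and the follower starts braking later, the follower is never slower than the leader, so the closest approach is when both have stopped.
Minimum gap = 159.565 − 114.800 = 44.765 m.

Minimum gap ≈ 45 m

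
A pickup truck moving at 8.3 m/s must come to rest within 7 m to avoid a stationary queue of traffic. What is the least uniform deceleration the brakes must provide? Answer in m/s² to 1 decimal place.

v² = 2a·d ⇒ a = v²/(2d) = 8.3000² / (2 × 7.000) = 68.890 / 14.000 = 4.9207 m/s².

Required deceleration ≈ 4.9 m/s²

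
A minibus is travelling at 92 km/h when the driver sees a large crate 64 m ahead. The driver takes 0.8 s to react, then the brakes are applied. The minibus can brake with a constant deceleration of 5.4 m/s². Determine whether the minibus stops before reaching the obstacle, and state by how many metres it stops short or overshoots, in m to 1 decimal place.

92 km/h ÷ 3.6 = 25.5556 m/s.
Reaction distance = 25.5556 × 0.8 = 20.444 m.
Braking distance = v²/(2a) = 653.089 / 10.800 = 60.471 m.
Total stopping distance = 20.444 + 60.471 = 80.915 m, vs 64 m available — it cannot stop in time and overshoots by 80.915 − 64 = 16.915 m.

No — it overshoots by 16.9 m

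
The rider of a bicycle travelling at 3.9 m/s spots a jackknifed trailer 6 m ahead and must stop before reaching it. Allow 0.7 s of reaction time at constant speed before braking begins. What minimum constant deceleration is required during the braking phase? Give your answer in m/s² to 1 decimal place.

Required deceleration ≈ 2.3 m/s²

Distance covered during reaction = 3.9000 × 0.7 = 2.730 m.
Distance available for braking: 6 − 2.730 = 3.270 m.
v² = 2a·d ⇒ a = v²/(2d) = 3.9000² / (2 × 3.270) = 15.210 / 6.540 = 2.3257 m/s².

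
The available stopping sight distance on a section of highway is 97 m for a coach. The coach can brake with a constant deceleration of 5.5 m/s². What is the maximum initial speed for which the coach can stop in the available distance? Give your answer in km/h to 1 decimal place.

Maximum speed ≈ 117.6 km/h

v²/(2a) = d ⇒ v = √(2 × 5.500 × 97) = √1067.00 = 32.6650 m/s.
32.6650 m/s × 3.6 = 117.594 km/h.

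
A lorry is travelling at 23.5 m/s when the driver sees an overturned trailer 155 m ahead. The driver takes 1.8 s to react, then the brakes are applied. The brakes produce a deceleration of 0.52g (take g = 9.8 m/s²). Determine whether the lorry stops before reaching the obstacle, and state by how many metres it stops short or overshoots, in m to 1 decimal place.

a = 0.52 × 9.8 = 5.096 m/s².
Reaction distance = 23.5000 × 1.8 = 42.300 m.
Braking distance = v²/(2a) = 552.250 / 10.192 = 54.185 m.
Total stopping distance = 42.300 + 54.185 = 96.485 m, vs 155 m available — it stops with 155 − 96.485 = 58.515 m to spare.

Yes — it stops 58.5 m short of the obstacle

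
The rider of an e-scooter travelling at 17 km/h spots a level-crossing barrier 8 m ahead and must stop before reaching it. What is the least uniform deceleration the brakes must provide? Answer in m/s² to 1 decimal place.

17 km/h ÷ 3.6 = 4.7222 m/s.
v² = 2a·d ⇒ a = v²/(2d) = 4.7222² / (2 × 8.000) = 22.299 / 16.000 = 1.3937 m/s².

Required deceleration ≈ 1.4 m/s²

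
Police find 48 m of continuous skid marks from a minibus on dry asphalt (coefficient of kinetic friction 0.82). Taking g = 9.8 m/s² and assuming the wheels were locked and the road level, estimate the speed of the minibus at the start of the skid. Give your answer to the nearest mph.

Initial speed ≈ 62 mph

Deceleration a = μg = 0.82 × 9.8 = 8.036 m/s².
v = √(2a·d) = √(2 × 8.036 × 48) = √771.456 = 27.7751 m/s.
= 27.7751 ÷ 0.44704 = 62.131 mph.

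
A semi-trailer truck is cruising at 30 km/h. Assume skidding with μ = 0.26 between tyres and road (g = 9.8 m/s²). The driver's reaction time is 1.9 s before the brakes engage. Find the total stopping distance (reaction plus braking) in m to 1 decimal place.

Total stopping distance ≈ 29.5 m

30 km/h ÷ 3.6 = 8.3333 m/s.
a = μg = 0.26 × 9.8 = 2.548 m/s².
Reaction distance = v·t_r = 8.3333 × 1.9 = 15.833 m.
Braking distance = v²/(2a) = 8.3333² / (2 × 2.548) = 69.444 / 5.096 = 13.627 m.
Total = 15.833 + 13.627 = 29.460 m.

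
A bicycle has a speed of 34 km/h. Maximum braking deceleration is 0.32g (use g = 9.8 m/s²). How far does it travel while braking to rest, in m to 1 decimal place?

34 km/h ÷ 3.6 = 9.4444 m/s.
a = 0.32 × 9.8 = 3.136 m/s².
Braking distance = v²/(2a) = 9.4444² / (2 × 3.136) = 89.197 / 6.272 = 14.221 m.

Braking distance ≈ 14.2 m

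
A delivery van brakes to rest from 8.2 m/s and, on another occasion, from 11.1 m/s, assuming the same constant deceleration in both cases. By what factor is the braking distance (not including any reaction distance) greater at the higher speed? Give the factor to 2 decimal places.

Factor ≈ 1.83

Braking distance d = v²/(2a), so with a fixed, d ∝ v².
Factor = (11.1/8.2)² = 1.3537² = 1.8325.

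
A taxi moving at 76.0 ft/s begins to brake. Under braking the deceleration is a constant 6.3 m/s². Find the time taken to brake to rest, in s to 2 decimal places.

Braking time ≈ 3.68 s

76 ft/s × 0.3048 = 23.1648 m/s.
Braking time = v/a = 23.1648 / 6.300 = 3.677 s.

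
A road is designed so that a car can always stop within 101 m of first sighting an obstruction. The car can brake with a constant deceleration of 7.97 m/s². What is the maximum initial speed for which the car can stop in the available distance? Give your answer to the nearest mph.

v²/(2a) = d ⇒ v = √(2 × 7.970 × 101) = √1609.94 = 40.1241 m/s.
40.1241 m/s ÷ 0.44704 = 89.755 mph.

Maximum speed ≈ 90 mph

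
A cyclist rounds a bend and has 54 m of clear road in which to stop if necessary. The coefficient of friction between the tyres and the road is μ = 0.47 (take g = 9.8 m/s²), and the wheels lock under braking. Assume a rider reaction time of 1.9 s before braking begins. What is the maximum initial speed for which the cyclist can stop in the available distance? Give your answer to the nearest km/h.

a = μg = 0.47 × 9.8 = 4.606 m/s².
Stopping distance: v·t_r + v²/(2a) = 54 with t_r = 1.9 s and a = 4.606 m/s².
So v² + 17.503 v − 497.45 = 0.
Positive root: v = −a·t_r + √((a·t_r)² + 2a·d) = −8.751 + √(76.580 + 497.45) = 15.2079 m/s.
15.2079 m/s × 3.6 = 54.748 km/h.

Maximum speed ≈ 55 km/h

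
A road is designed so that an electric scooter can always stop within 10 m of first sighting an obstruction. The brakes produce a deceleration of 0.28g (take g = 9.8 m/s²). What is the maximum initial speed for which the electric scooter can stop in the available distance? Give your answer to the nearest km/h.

a = 0.28 × 9.8 = 2.744 m/s².
v²/(2a) = d ⇒ v = √(2 × 2.744 × 10) = √54.88 = 7.4081 m/s.
7.4081 m/s × 3.6 = 26.669 km/h.

Maximum speed ≈ 27 km/h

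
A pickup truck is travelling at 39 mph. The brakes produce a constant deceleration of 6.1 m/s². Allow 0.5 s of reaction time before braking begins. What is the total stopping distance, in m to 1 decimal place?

Total stopping distance ≈ 33.6 m

39 mph × 0.44704 = 17.4346 m/s.
Reaction distance = v·t_r = 17.4346 × 0.5 = 8.717 m.
Braking distance = v²/(2a) = 17.4346² / (2 × 6.100) = 303.965 / 12.200 = 24.915 m.
Total = 8.717 + 24.915 = 33.632 m.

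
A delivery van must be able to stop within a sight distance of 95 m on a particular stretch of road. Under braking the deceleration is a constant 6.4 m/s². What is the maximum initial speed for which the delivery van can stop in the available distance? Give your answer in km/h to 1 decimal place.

Maximum speed ≈ 125.5 km/h

v²/(2a) = d ⇒ v = √(2 × 6.400 × 95) = √1216.00 = 34.8712 m/s.
34.8712 m/s × 3.6 = 125.536 km/h.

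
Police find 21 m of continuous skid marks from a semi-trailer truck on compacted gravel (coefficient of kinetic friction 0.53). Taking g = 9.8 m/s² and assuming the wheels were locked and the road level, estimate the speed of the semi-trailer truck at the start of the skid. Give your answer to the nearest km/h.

Deceleration a = μg = 0.53 × 9.8 = 5.194 m/s².
v = √(2a·d) = √(2 × 5.194 × 21) = √218.148 = 14.7698 m/s.
= 14.7698 × 3.6 = 53.171 km/h.

Initial speed ≈ 53 km/h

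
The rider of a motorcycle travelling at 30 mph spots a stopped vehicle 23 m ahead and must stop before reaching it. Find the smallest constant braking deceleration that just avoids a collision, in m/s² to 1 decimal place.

30 mph × 0.44704 = 13.4112 m/s.
v² = 2a·d ⇒ a = v²/(2d) = 13.4112² / (2 × 23.000) = 179.860 / 46.000 = 3.9100 m/s².

Required deceleration ≈ 3.9 m/s²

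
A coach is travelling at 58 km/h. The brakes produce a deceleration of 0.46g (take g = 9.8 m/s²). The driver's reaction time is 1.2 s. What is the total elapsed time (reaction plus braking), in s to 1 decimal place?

Total time ≈ 4.8 s

58 km/h ÷ 3.6 = 16.1111 m/s.
a = 0.46 × 9.8 = 4.508 m/s².
Braking time = v/a = 16.1111 / 4.508 = 3.574 s.
Total = 1.2 + 3.574 = 4.774 s.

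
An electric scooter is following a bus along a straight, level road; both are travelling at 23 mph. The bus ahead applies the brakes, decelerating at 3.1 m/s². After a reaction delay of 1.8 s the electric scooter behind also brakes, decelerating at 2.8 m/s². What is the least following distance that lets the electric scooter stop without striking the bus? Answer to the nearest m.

Minimum gap ≈ 20 m

23 mph × 0.44704 = 10.2819 m/s.
Leader travels v²/(2a_L) = 105.717 / 6.200 = 17.051 m before stopping.
Follower covers v·t_r = 10.2819 × 1.8 = 18.507 m while reacting, then v²/(2a_F) = 105.717 / 5.600 = 18.878 m while braking, for a total of 18.507 + 18.878 = 37.385 m.
Since a_F ≤ a_L and the follower starts braking later, the follower is never slower than the leader, so the closest approach is when both have stopped.
Minimum gap = 37.385 − 17.051 = 20.334 m.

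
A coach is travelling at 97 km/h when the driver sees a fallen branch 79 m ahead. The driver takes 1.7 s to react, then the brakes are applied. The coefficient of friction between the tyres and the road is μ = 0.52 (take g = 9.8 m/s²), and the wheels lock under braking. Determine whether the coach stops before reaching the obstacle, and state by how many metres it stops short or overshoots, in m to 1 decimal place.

97 km/h ÷ 3.6 = 26.9444 m/s.
a = μg = 0.52 × 9.8 = 5.096 m/s².
Reaction distance = 26.9444 × 1.7 = 45.805 m.
Braking distance = v²/(2a) = 726.001 / 10.192 = 71.232 m.
Total stopping distance = 45.805 + 71.232 = 117.037 m, vs 79 m available — it cannot stop in time and overshoots by 117.037 − 79 = 38.037 m.

No — it overshoots by 38.0 m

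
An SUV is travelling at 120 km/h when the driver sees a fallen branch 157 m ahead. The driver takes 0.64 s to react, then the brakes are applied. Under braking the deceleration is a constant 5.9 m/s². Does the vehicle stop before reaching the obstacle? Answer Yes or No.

120 km/h ÷ 3.6 = 33.3333 m/s.
Reaction distance = 33.3333 × 0.64 = 21.333 m.
Braking distance = v²/(2a) = 1111.109 / 11.800 = 94.162 m.
Total stopping distance = 21.333 + 94.162 = 115.495 m, vs 157 m available — it stops with 157 − 115.495 = 41.505 m to spare.

Yes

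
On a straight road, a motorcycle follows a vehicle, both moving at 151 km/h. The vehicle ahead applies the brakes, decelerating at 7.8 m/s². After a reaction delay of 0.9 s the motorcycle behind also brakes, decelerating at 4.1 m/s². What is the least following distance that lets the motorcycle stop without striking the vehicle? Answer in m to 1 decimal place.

151 km/h ÷ 3.6 = 41.9444 m/s.
Leader travels v²/(2a_L) = 1759.333 / 15.600 = 112.778 m before stopping.
Follower covers v·t_r = 41.9444 × 0.9 = 37.750 m while reacting, then v²/(2a_F) = 1759.333 / 8.200 = 214.553 m while braking, for a total of 37.750 + 214.553 = 252.303 m.
Since a_F ≤ a_L and the follower starts braking later, the follower is never slower than the leader, so the closest approach is when both have stopped.
Minimum gap = 252.303 − 112.778 = 139.525 m.

Minimum gap ≈ 139.5 m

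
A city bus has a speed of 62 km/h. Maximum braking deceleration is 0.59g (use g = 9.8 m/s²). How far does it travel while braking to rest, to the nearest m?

Braking distance ≈ 26 m

62 km/h ÷ 3.6 = 17.2222 m/s.
a = 0.59 × 9.8 = 5.782 m/s².
Braking distance = v²/(2a) = 17.2222² / (2 × 5.782) = 296.604 / 11.564 = 25.649 m.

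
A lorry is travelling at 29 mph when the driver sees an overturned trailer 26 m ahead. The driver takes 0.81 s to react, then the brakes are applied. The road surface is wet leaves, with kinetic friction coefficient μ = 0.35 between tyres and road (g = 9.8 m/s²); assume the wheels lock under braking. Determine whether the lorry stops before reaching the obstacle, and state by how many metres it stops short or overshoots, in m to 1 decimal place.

29 mph × 0.44704 = 12.9642 m/s.
a = μg = 0.35 × 9.8 = 3.430 m/s².
Reaction distance = 12.9642 × 0.81 = 10.501 m.
Braking distance = v²/(2a) = 168.070 / 6.860 = 24.500 m.
Total stopping distance = 10.501 + 24.500 = 35.001 m, vs 26 m available — it cannot stop in time and overshoots by 35.001 − 26 = 9.001 m.

No — it overshoots by 9.0 m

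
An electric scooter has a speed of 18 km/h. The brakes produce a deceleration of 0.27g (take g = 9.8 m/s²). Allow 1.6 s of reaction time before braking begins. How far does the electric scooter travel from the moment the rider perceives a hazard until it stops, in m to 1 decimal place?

Total stopping distance ≈ 12.7 m

18 km/h ÷ 3.6 = 5.0000 m/s.
a = 0.27 × 9.8 = 2.646 m/s².
Reaction distance = v·t_r = 5.0000 × 1.6 = 8.000 m.
Braking distance = v²/(2a) = 5.0000² / (2 × 2.646) = 25.000 / 5.292 = 4.724 m.
Total = 8.000 + 4.724 = 12.724 m.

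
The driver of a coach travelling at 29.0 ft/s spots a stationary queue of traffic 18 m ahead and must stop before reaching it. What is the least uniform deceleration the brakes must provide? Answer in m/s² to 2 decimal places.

Required deceleration ≈ 2.17 m/s²

29 ft/s × 0.3048 = 8.8392 m/s.
v² = 2a·d ⇒ a = v²/(2d) = 8.8392² / (2 × 18.000) = 78.131 / 36.000 = 2.1703 m/s².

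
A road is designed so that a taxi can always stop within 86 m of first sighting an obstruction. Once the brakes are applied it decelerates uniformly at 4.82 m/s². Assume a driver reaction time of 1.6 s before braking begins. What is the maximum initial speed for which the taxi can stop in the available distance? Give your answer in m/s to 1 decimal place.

Maximum speed ≈ 22.1 m/s

Stopping distance: v·t_r + v²/(2a) = 86 with t_r = 1.6 s and a = 4.820 m/s².
So v² + 15.424 v − 829.04 = 0.
Positive root: v = −a·t_r + √((a·t_r)² + 2a·d) = −7.712 + √(59.475 + 829.04) = 22.0960 m/s.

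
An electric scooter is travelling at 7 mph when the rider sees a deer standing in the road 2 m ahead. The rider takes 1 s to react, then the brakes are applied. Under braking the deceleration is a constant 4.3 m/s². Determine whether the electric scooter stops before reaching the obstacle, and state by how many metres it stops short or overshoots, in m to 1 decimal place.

7 mph × 0.44704 = 3.1293 m/s.
Reaction distance = 3.1293 × 1 = 3.129 m.
Braking distance = v²/(2a) = 9.793 / 8.600 = 1.139 m.
Total stopping distance = 3.129 + 1.139 = 4.268 m, vs 2 m available — it cannot stop in time and overshoots by 4.268 − 2 = 2.268 m.

No — it overshoots by 2.3 m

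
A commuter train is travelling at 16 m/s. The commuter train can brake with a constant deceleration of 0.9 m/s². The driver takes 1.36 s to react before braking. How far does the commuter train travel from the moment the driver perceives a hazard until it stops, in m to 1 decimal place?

Reaction distance = v·t_r = 16.0000 × 1.36 = 21.760 m.
Braking distance = v²/(2a) = 16.0000² / (2 × 0.900) = 256.000 / 1.800 = 142.222 m.
Total = 21.760 + 142.222 = 163.982 m.

Total stopping distance ≈ 164.0 m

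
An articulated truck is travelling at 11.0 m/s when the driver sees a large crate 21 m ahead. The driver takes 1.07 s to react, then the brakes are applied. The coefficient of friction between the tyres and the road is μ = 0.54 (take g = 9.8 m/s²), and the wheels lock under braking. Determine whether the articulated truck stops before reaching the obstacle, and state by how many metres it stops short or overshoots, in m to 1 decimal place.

a = μg = 0.54 × 9.8 = 5.292 m/s².
Reaction distance = 11.0000 × 1.07 = 11.770 m.
Braking distance = v²/(2a) = 121.000 / 10.584 = 11.432 m.
Total stopping distance = 11.770 + 11.432 = 23.202 m, vs 21 m available — it cannot stop in time and overshoots by 23.202 − 21 = 2.202 m.

No — it overshoots by 2.2 m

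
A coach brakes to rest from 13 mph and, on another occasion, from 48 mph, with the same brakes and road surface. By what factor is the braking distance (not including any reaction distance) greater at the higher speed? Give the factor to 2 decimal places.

Factor ≈ 13.63

Braking distance d = v²/(2a), so with a fixed, d ∝ v².
Factor = (48/13)² = 3.6923² = 13.6331.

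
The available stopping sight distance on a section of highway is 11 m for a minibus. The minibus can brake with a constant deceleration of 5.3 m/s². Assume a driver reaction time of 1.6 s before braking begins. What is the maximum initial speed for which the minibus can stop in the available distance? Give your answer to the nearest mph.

Stopping distance: v·t_r + v²/(2a) = 11 with t_r = 1.6 s and a = 5.300 m/s².
So v² + 16.960 v − 116.60 = 0.
Positive root: v = −a·t_r + √((a·t_r)² + 2a·d) = −8.480 + √(71.910 + 116.60) = 5.2499 m/s.
5.2499 m/s ÷ 0.44704 = 11.744 mph.

Maximum speed ≈ 12 mph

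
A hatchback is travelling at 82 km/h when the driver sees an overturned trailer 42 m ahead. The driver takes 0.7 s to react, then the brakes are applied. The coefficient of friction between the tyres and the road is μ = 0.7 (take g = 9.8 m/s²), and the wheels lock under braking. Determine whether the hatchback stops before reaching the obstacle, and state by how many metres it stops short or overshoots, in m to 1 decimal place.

No — it overshoots by 11.8 m

82 km/h ÷ 3.6 = 22.7778 m/s.
a = μg = 0.7 × 9.8 = 6.860 m/s².
Reaction distance = 22.7778 × 0.7 = 15.944 m.
Braking distance = v²/(2a) = 518.828 / 13.720 = 37.815 m.
Total stopping distance = 15.944 + 37.815 = 53.759 m, vs 42 m available — it cannot stop in time and overshoots by 53.759 − 42 = 11.759 m.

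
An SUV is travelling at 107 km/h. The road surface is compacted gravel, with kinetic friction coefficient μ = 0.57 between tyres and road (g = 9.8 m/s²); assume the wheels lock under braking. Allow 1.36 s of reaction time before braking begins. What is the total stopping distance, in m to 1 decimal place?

Total stopping distance ≈ 119.5 m

107 km/h ÷ 3.6 = 29.7222 m/s.
a = μg = 0.57 × 9.8 = 5.586 m/s².
Reaction distance = v·t_r = 29.7222 × 1.36 = 40.422 m.
Braking distance = v²/(2a) = 29.7222² / (2 × 5.586) = 883.409 / 11.172 = 79.073 m.
Total = 40.422 + 79.073 = 119.495 m.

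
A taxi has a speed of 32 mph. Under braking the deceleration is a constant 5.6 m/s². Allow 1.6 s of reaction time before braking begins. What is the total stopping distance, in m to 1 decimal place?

32 mph × 0.44704 = 14.3053 m/s.
Reaction distance = v·t_r = 14.3053 × 1.6 = 22.888 m.
Braking distance = v²/(2a) = 14.3053² / (2 × 5.600) = 204.642 / 11.200 = 18.272 m.
Total = 22.888 + 18.272 = 41.160 m.

Total stopping distance ≈ 41.2 m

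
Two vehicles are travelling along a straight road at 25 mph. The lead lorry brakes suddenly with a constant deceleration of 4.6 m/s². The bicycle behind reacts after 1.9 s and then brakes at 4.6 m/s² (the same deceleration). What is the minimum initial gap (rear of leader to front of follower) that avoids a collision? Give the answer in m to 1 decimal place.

Minimum gap ≈ 21.2 m

25 mph × 0.44704 = 11.1760 m/s.
Leader travels v²/(2a_L) = 124.903 / 9.200 = 13.576 m before stopping.
Follower covers v·t_r = 11.1760 × 1.9 = 21.234 m while reacting, then v²/(2a_F) = 124.903 / 9.200 = 13.576 m while braking, for a total of 21.234 + 13.576 = 34.810 m.
Since a_F ≤ a_L and the follower starts braking later, the follower is never slower than the leader, so the closest approach is when both have stopped.
Minimum gap = 34.810 − 13.576 = 21.234 m.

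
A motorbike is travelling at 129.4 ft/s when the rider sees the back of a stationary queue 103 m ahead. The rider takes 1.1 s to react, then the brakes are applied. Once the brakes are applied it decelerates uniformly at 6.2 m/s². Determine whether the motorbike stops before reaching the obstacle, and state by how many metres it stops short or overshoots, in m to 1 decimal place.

No — it overshoots by 65.8 m

129.4 ft/s × 0.3048 = 39.4411 m/s.
Reaction distance = 39.4411 × 1.1 = 43.385 m.
Braking distance = v²/(2a) = 1555.600 / 12.400 = 125.452 m.
Total stopping distance = 43.385 + 125.452 = 168.837 m, vs 103 m available — it cannot stop in time and overshoots by 168.837 − 103 = 65.837 m.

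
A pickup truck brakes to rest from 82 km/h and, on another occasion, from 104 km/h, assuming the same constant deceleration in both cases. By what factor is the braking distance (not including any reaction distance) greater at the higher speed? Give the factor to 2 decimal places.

Braking distance d = v²/(2a), so with a fixed, d ∝ v².
Factor = (104/82)² = 1.2683² = 1.6086.

Factor ≈ 1.61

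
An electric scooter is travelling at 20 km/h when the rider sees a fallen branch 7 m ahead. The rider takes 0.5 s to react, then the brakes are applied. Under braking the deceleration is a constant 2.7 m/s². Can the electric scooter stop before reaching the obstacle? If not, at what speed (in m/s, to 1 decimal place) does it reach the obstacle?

20 km/h ÷ 3.6 = 5.5556 m/s.
Reaction distance = 5.5556 × 0.5 = 2.778 m.
Braking distance needed to stop: v²/(2a) = 30.865 / 5.400 = 5.716 m, so total needed = 2.778 + 5.716 = 8.494 m > 7 m — it cannot stop.
Distance remaining when braking begins: 7 − 2.778 = 4.222 m.
v² = v₀² − 2a·d = 30.865 − 2 × 2.700 × 4.222 = 8.066 m²/s².
v = √8.066 = 2.840 m/s.

No — it strikes the obstacle at 2.8 m/s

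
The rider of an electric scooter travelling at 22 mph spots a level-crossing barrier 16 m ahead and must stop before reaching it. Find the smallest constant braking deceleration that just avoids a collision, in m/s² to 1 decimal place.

22 mph × 0.44704 = 9.8349 m/s.
v² = 2a·d ⇒ a = v²/(2d) = 9.8349² / (2 × 16.000) = 96.725 / 32.000 = 3.0227 m/s².

Required deceleration ≈ 3.0 m/s²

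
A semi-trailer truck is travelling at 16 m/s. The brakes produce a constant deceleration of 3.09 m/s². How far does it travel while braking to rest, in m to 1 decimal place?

Braking distance = v²/(2a) = 16.0000² / (2 × 3.090) = 256.000 / 6.180 = 41.424 m.

Braking distance ≈ 41.4 m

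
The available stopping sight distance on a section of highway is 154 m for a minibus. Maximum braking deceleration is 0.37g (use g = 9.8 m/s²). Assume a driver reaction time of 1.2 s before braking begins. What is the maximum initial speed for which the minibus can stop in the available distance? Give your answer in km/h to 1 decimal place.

a = 0.37 × 9.8 = 3.626 m/s².
Stopping distance: v·t_r + v²/(2a) = 154 with t_r = 1.2 s and a = 3.626 m/s².
So v² + 8.702 v − 1116.81 = 0.
Positive root: v = −a·t_r + √((a·t_r)² + 2a·d) = −4.351 + √(18.931 + 1116.81) = 29.3498 m/s.
29.3498 m/s × 3.6 = 105.659 km/h.

Maximum speed ≈ 105.7 km/h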